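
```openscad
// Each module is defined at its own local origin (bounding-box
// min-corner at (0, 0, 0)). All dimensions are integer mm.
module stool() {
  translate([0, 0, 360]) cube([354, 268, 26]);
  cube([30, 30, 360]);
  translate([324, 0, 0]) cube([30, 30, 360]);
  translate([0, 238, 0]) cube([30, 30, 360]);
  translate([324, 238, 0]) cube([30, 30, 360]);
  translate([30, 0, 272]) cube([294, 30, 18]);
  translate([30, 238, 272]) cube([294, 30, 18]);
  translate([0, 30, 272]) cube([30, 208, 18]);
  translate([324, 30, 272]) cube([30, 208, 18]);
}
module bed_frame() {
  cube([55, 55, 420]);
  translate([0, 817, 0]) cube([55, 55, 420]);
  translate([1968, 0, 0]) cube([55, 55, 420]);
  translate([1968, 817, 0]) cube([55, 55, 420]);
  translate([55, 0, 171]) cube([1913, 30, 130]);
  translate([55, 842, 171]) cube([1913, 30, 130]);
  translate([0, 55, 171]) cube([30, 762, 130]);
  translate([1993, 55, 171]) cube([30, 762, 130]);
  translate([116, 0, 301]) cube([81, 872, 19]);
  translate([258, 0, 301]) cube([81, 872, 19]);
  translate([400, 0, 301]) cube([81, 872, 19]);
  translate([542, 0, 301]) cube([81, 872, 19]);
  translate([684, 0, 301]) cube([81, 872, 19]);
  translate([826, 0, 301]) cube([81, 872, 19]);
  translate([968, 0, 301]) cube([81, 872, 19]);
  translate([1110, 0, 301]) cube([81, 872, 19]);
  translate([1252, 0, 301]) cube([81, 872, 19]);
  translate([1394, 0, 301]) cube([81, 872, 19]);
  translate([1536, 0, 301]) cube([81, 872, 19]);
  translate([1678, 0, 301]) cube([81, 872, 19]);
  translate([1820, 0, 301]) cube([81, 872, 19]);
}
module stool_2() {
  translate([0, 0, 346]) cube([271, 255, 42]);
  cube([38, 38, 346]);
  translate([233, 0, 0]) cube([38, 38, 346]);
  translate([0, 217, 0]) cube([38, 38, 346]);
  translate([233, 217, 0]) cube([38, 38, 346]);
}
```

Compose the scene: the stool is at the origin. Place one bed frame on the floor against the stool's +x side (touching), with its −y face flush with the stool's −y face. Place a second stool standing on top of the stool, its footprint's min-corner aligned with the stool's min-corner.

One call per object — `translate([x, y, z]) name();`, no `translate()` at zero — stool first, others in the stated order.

stool();
translate([354, 0, 0]) bed_frame();
translate([0, 0, 386]) stool_2();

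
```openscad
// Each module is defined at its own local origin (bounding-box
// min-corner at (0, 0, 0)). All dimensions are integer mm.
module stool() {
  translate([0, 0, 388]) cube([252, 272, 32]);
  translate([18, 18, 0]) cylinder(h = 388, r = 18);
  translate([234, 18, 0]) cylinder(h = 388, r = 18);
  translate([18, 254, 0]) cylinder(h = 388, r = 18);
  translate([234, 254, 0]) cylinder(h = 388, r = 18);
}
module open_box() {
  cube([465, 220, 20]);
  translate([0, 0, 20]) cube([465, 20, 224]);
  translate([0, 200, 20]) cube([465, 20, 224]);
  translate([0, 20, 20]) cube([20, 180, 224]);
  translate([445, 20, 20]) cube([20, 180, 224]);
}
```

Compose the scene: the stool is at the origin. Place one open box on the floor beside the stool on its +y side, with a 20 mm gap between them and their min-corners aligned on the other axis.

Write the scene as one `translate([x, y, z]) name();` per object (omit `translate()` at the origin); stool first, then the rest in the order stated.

stool();
translate([0, 292, 0]) open_box();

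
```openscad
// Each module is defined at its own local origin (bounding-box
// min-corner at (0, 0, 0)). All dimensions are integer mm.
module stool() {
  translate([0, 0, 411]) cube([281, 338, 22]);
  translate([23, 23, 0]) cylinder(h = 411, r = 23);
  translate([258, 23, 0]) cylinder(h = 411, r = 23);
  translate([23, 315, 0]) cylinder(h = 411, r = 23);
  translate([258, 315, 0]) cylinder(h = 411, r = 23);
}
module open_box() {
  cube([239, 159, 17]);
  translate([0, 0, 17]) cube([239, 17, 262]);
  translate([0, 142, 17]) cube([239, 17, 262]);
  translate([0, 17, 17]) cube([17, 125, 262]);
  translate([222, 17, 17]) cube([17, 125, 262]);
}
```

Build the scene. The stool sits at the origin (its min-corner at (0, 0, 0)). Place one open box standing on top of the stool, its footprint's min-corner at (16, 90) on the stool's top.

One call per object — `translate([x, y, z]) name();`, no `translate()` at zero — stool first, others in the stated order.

stool();
translate([16, 90, 433]) open_box();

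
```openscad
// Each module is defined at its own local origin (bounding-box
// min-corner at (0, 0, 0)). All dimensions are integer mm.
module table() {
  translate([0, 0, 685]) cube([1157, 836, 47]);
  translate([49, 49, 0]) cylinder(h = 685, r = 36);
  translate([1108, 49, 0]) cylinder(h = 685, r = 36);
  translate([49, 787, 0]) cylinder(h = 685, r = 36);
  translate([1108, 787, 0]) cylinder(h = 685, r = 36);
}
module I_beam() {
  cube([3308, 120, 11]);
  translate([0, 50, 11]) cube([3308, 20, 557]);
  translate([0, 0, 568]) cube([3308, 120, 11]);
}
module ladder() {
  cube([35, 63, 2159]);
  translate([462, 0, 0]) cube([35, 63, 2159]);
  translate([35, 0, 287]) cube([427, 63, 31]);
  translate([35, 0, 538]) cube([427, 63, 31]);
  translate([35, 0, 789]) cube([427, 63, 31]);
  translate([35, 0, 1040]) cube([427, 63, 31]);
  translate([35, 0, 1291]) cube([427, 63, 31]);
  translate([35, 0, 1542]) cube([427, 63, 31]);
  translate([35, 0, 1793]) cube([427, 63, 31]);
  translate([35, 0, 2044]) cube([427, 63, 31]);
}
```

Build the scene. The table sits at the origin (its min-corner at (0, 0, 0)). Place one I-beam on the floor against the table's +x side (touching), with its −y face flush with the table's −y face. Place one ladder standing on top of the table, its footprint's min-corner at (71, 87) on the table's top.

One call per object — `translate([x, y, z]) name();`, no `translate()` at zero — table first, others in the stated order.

table();
translate([1157, 0, 0]) I_beam();
translate([71, 87, 732]) ladder();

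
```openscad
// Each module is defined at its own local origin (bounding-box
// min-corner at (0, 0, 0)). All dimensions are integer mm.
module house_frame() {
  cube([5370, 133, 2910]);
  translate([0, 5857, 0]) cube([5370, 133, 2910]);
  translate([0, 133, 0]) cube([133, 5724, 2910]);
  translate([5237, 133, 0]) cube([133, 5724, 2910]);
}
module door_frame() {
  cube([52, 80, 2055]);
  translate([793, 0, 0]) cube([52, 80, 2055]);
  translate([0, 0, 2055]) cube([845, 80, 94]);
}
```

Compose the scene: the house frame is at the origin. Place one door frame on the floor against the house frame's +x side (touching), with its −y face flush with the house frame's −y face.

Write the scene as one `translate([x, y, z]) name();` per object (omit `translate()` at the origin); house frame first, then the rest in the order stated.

house_frame();
translate([5370, 0, 0]) door_frame();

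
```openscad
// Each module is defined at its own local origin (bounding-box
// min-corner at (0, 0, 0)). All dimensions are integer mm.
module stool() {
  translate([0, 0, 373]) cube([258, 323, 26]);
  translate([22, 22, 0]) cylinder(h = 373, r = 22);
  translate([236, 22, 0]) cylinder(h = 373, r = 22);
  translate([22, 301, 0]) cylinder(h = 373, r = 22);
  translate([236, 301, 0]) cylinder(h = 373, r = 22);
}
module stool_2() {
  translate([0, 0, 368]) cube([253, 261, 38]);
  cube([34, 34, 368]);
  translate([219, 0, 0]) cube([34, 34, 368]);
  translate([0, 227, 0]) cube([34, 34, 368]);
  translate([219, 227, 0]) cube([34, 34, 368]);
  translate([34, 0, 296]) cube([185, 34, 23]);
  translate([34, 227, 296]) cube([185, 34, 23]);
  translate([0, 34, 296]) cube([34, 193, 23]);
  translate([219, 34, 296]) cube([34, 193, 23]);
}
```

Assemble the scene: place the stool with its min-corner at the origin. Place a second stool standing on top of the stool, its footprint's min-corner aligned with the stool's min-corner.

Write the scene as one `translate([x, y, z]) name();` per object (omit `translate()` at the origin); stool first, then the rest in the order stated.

stool();
translate([0, 0, 399]) stool_2();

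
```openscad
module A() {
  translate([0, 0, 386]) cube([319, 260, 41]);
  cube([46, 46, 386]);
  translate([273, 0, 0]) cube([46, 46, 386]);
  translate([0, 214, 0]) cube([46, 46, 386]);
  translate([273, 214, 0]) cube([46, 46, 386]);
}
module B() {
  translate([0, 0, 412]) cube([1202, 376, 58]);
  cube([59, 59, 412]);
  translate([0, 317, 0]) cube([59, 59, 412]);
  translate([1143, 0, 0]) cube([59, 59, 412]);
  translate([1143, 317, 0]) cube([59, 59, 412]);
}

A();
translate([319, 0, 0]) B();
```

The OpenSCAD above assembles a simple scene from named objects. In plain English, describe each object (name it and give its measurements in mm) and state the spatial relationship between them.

A is a four-legged stool. The seat is a 319×260×41 mm slab whose top surface is at z = 427 mm; four square legs, each 46×46 mm in cross-section, run from the floor (z = 0) to the underside of the seat, each flush with a corner of the seat.

B is a bench: a 1202×376 mm seat slab, 58 mm thick, top at z = 470 mm, on four 59×59 mm square legs flush with the seat corners and standing on z = 0.

The bench is against the stool's +x side, with their −y faces flush.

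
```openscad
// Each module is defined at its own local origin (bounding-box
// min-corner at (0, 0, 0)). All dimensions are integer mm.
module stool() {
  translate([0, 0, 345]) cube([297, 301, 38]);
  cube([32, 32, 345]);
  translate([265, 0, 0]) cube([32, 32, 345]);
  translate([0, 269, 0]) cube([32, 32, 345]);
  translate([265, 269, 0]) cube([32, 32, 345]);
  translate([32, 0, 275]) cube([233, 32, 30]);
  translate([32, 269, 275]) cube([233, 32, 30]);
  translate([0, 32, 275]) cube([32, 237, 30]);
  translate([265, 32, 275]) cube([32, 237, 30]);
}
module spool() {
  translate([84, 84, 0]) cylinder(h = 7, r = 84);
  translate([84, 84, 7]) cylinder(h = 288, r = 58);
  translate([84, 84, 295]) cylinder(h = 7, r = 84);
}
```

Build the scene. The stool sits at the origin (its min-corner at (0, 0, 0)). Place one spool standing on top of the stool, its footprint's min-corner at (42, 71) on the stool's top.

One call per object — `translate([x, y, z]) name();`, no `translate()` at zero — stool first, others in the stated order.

stool();
translate([42, 71, 383]) spool();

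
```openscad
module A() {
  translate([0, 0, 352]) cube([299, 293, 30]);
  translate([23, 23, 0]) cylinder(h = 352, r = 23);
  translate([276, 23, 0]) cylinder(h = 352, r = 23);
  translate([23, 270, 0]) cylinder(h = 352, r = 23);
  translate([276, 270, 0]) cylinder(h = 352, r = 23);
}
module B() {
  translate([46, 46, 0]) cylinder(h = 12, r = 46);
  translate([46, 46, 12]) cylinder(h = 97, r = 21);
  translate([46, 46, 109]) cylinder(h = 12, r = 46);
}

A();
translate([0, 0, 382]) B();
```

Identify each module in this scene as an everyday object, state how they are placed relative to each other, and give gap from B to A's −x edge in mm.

The spool's min-x is at 0; the stool's min-x is 0; gap = 0 mm.

A is a stool. B is a spool. The spool is on top of the stool. The gap from the spool to the stool's −x edge is 0 mm.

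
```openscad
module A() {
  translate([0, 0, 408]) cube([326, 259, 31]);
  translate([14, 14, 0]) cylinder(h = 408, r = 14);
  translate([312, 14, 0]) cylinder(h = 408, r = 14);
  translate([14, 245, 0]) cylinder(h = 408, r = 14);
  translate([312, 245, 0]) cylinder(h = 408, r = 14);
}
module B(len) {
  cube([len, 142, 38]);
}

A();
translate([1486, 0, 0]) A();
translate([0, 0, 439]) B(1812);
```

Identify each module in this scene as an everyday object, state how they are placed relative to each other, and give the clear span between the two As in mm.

Second stool starts at x = 1486; first ends at x = 326; clear span = 1486 − 326 = 1160 mm.

A is a stool. B is a beam. A beam spans the tops of two stools. The clear span between the two stools is 1160 mm.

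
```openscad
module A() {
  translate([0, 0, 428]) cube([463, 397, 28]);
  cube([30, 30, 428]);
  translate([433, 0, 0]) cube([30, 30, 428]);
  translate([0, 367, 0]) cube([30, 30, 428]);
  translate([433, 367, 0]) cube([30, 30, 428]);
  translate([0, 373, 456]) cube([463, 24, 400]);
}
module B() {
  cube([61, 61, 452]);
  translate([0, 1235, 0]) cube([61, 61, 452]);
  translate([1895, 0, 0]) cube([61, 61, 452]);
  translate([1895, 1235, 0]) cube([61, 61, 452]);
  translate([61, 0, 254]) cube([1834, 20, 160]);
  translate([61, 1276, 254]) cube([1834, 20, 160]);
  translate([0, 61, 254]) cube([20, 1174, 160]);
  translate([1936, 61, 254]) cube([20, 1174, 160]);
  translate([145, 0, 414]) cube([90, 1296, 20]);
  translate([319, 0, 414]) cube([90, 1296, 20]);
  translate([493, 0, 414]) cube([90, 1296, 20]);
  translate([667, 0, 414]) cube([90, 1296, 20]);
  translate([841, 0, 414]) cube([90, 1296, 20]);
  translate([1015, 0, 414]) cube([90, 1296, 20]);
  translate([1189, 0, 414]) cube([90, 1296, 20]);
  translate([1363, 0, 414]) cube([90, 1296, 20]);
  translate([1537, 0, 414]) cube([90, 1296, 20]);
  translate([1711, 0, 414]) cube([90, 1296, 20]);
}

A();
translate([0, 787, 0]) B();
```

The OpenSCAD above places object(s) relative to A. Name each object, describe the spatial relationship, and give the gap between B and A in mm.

A is a chair. B is a bed frame. The bed frame is on the floor beside the chair on its +y side. The gap between the bed frame and the chair is 390 mm.

The bed frame's nearest face is 390 mm from the chair's +y face.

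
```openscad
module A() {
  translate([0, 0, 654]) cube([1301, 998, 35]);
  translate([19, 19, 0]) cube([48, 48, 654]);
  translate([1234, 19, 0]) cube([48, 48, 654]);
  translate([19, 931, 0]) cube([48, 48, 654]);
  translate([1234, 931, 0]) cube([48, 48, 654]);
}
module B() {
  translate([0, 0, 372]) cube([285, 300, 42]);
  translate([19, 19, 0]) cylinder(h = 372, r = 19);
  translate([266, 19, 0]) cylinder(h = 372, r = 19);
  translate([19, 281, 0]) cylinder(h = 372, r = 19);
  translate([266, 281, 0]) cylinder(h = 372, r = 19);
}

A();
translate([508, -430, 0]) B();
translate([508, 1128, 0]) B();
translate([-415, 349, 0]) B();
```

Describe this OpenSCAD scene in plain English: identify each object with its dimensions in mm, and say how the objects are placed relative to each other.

A is a rectangular dining table. The top is 1301×998×35 mm with its upper surface at z = 689 mm. It stands on four 48×48 mm square legs, each inset 19 mm from the nearest pair of top edges, running from the floor to the underside of the top.

B is a four-legged stool. The seat is 285×300 mm, 42 mm thick, top at z = 414 mm. It stands on four round legs, each 38 mm in diameter, from z = 0 to the seat underside, each leg's axis is inset half a diameter from the nearest pair of seat edges (so the leg's bounding box is flush with the corner).

Three stools sit around the table at the −y, +y, −x sides.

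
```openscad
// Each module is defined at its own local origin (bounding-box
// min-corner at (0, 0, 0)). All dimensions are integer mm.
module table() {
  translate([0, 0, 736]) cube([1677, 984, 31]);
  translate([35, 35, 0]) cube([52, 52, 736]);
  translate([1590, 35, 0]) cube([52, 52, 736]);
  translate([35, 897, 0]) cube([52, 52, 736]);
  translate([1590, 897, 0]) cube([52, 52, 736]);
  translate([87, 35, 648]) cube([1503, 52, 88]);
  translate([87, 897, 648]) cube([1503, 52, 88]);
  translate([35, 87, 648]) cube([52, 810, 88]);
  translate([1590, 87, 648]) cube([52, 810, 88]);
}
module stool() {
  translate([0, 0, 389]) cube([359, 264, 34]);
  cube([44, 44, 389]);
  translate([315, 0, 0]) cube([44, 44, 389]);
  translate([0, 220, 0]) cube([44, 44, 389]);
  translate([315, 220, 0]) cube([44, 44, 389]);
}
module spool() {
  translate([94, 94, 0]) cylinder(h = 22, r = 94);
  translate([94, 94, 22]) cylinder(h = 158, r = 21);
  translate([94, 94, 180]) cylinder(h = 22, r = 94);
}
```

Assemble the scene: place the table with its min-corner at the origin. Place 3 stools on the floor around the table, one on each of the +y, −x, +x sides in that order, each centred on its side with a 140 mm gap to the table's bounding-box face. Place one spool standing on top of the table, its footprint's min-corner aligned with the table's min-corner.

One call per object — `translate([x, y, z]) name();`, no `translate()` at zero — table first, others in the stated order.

table();
translate([659, 1124, 0]) stool();
translate([-499, 360, 0]) stool();
translate([1817, 360, 0]) stool();
translate([0, 0, 767]) spool();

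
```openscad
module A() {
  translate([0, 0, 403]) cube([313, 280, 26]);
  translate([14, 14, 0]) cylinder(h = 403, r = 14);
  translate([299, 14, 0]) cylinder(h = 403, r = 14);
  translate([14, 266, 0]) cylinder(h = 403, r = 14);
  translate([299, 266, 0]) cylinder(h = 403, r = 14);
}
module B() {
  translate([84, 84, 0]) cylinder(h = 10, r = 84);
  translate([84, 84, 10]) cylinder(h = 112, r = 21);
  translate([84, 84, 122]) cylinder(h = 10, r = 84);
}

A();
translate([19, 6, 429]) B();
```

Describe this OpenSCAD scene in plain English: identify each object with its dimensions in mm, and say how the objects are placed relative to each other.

A is a four-legged stool. The seat is a 313×280×26 mm slab whose top surface is at z = 429 mm; four round legs, each 28 mm in diameter, run from the floor (z = 0) to the underside of the seat, each leg's axis is inset half a diameter from the nearest pair of seat edges (so the leg's bounding box is flush with the corner).

B is a spool: two coaxial disc flanges of radius 84 mm and thickness 10 mm, joined by a core cylinder of radius 21 mm and height 112 mm. The lower flange rests on z = 0 and the three cylinders share a vertical axis.

The spool is on top of the stool.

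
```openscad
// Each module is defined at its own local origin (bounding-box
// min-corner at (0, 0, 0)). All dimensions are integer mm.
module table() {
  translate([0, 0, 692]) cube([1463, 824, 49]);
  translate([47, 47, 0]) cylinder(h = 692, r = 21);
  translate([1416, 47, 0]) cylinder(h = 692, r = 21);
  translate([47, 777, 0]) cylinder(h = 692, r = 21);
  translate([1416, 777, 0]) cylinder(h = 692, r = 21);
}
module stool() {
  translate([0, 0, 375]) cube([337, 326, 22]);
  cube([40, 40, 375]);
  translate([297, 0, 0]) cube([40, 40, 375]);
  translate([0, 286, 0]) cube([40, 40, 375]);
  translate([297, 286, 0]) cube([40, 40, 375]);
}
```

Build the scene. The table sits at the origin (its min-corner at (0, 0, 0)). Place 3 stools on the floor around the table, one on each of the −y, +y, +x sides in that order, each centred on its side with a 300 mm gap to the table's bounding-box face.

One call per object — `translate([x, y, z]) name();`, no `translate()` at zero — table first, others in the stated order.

table();
translate([563, -626, 0]) stool();
translate([563, 1124, 0]) stool();
translate([1763, 249, 0]) stool();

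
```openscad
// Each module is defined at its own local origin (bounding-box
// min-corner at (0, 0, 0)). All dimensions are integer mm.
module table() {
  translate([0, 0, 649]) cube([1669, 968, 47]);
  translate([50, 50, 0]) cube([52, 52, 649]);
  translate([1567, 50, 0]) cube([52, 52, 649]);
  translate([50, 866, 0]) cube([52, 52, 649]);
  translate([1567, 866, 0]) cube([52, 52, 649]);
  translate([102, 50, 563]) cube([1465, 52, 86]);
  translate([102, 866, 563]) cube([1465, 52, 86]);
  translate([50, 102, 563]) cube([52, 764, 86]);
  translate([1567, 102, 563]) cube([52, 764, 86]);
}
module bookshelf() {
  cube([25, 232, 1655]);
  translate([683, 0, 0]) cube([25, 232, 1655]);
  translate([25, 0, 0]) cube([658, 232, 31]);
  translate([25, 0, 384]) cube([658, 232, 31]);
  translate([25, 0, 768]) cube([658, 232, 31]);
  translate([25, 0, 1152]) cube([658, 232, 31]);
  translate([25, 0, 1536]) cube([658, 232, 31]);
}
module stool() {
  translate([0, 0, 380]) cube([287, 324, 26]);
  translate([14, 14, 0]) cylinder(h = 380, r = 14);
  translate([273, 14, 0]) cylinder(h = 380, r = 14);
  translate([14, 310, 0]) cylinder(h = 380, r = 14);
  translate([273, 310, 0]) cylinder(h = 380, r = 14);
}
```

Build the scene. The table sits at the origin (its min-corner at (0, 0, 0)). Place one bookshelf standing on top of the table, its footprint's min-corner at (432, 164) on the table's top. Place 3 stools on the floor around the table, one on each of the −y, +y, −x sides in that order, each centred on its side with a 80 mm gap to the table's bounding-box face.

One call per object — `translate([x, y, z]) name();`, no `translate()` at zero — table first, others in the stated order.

table();
translate([432, 164, 696]) bookshelf();
translate([691, -404, 0]) stool();
translate([691, 1048, 0]) stool();
translate([-367, 322, 0]) stool();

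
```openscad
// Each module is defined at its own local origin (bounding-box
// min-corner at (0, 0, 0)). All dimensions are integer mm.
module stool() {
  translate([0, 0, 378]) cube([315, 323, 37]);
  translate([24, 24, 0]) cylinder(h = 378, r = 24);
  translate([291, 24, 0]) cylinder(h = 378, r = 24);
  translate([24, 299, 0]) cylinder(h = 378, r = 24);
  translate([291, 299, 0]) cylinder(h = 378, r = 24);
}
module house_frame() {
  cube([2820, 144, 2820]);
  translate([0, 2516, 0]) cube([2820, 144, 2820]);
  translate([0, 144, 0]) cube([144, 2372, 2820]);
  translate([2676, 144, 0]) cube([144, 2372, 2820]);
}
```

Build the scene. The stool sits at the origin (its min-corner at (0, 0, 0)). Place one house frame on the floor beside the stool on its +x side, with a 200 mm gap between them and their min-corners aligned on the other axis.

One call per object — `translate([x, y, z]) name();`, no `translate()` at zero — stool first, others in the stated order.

stool();
translate([515, 0, 0]) house_frame();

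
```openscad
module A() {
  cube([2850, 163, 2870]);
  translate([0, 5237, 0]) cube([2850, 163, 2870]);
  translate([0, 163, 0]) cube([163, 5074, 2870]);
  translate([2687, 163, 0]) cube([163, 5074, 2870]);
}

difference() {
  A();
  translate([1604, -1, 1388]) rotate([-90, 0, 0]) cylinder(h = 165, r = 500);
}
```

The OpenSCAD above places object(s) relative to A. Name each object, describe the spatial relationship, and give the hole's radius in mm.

The subtracted cylinder has r = 500 mm.

A is a house frame. The house frame has a circular hole through its front wall. The hole's radius is 500 mm.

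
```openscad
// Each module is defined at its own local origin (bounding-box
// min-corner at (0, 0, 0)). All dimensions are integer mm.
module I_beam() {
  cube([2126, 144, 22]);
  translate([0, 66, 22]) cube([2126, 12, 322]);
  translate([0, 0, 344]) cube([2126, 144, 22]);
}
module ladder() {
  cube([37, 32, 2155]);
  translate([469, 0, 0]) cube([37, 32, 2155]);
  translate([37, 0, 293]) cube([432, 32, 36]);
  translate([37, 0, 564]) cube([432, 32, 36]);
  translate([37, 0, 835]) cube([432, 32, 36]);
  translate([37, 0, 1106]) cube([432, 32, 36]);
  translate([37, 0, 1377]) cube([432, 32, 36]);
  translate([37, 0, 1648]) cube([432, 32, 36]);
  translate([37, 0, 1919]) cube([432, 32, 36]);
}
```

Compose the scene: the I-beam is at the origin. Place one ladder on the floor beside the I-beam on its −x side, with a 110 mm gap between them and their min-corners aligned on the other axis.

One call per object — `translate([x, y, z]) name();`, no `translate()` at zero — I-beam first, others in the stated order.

I_beam();
translate([-616, 0, 0]) ladder();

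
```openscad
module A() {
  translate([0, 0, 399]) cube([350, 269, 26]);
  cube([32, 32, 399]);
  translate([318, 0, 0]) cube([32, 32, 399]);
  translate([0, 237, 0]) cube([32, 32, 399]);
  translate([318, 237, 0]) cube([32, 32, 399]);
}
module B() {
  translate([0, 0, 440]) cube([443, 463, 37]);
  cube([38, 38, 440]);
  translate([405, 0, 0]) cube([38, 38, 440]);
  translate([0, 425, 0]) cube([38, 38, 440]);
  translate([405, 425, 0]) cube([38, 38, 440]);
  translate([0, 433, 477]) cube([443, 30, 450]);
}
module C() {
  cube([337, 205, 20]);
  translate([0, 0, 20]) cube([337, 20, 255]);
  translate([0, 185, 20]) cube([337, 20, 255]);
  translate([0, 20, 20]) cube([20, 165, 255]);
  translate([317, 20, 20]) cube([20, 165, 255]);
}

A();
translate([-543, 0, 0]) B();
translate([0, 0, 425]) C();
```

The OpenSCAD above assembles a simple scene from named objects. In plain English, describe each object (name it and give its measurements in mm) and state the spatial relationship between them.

A is a simple wooden stool: a rectangular seat 350 mm (x) by 269 mm (y), 26 mm thick, top face at z = 425 mm, on four square legs, each 32×32 mm in cross-section. The legs rest on z = 0, each flush with a corner of the seat.

B is a chair. The seat is a 443×463×37 mm slab with its top at z = 477 mm, on four 38×38 mm corner legs (flush with the seat edges, standing on z = 0). A flat backrest 30 mm thick, 450 mm tall, spans the full seat width and rises from the seat top along its +y edge, rear face flush with the rear of the seat.

C is an open-topped rectangular box: outside dimensions 337×205×275 mm, with a uniform wall and base thickness of 20 mm. The base is a full 337×205 slab on the floor; four walls sit on top of the base. The front and back walls (the −y and +y sides) span the full width; the two side walls fit between them.

The chair is on the floor beside the stool on its −x side. The open box is on top of the stool.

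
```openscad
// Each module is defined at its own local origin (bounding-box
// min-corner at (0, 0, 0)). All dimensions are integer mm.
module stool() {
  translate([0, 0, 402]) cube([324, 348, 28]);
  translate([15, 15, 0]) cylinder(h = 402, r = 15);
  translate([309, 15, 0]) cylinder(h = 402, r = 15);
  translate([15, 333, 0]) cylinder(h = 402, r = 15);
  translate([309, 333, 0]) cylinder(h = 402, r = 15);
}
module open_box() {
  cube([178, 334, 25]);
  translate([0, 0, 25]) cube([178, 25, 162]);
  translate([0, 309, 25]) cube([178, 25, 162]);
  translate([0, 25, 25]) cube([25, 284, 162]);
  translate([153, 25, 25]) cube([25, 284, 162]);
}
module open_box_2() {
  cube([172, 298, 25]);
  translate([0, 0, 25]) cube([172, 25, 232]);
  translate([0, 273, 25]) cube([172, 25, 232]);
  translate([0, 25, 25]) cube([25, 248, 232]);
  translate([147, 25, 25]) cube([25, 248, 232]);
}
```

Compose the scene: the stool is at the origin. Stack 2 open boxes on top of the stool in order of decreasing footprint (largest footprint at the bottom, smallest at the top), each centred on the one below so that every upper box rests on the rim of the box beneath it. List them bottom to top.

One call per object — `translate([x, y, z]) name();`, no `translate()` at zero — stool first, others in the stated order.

stool();
translate([73, 7, 430]) open_box();
translate([76, 25, 617]) open_box_2();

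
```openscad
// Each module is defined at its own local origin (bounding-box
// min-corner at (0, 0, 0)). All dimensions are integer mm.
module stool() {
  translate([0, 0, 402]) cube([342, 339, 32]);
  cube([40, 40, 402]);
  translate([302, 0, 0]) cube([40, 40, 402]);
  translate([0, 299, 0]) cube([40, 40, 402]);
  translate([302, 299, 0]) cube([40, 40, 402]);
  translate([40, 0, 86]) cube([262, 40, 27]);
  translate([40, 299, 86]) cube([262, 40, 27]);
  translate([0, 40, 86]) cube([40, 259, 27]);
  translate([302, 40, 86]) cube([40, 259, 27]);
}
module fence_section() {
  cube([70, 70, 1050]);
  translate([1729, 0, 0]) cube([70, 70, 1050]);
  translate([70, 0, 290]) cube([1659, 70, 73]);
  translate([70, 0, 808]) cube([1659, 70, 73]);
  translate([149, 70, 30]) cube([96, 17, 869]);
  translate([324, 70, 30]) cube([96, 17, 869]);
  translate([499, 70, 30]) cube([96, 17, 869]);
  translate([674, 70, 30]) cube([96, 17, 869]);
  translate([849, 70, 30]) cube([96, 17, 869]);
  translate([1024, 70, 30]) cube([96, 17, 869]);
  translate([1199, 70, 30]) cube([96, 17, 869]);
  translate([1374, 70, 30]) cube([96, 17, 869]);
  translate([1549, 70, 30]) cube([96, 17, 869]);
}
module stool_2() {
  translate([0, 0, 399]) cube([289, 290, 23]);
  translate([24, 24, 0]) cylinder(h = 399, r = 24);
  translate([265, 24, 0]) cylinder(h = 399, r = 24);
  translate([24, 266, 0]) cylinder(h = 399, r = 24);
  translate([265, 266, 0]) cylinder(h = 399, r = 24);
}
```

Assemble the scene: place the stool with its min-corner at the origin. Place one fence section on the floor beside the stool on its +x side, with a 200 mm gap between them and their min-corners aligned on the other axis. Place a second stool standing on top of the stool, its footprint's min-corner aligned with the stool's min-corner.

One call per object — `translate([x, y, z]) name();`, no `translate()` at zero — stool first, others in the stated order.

stool();
translate([542, 0, 0]) fence_section();
translate([0, 0, 434]) stool_2();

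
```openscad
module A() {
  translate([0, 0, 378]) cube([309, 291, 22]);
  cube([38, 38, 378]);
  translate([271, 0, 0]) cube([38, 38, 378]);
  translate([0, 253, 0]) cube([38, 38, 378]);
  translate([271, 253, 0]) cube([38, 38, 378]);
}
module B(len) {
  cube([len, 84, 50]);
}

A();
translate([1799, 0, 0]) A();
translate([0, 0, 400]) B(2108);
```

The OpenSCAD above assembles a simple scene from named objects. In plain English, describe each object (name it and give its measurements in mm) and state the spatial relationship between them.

A is a four-legged stool. The seat is 309×291 mm, 22 mm thick, top at z = 400 mm. It stands on four square legs, each 38×38 mm in cross-section, from z = 0 to the seat underside, each flush with a corner of the seat.

B is a rectangular beam 2108 mm long (x), 84 mm deep (y), 50 mm thick (z).

The beam spans the tops of two stools placed 1490 mm apart, resting at z = 400 mm.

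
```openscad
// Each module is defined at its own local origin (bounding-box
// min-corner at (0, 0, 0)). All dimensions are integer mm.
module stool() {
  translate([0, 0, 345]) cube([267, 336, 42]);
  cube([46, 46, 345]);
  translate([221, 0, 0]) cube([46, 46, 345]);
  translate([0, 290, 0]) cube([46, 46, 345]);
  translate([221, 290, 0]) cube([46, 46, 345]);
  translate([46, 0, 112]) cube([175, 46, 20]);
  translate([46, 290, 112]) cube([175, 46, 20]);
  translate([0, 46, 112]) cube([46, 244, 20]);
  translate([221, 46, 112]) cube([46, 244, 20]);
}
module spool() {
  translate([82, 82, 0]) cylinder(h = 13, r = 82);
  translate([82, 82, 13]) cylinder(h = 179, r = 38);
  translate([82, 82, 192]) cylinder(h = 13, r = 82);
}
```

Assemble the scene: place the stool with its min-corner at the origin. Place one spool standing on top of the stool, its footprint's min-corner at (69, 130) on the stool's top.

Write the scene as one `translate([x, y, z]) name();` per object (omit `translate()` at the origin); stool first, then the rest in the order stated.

stool();
translate([69, 130, 387]) spool();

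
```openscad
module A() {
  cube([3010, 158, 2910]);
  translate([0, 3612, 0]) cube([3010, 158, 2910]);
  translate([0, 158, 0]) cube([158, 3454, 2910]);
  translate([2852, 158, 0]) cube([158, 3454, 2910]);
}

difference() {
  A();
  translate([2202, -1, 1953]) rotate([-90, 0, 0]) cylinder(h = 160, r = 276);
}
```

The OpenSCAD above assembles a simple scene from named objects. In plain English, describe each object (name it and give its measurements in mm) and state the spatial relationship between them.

A is a box-shaped house frame (walls only): outside footprint 3010×3770 mm, wall height 2910 mm, wall thickness 158 mm. The two y-facing walls run the full x-width; the two x-facing walls fit between the inner faces of the y-facing walls.

The house frame has a circular hole of radius 276 mm through its front wall, centred at (x = 2202, z = 1953).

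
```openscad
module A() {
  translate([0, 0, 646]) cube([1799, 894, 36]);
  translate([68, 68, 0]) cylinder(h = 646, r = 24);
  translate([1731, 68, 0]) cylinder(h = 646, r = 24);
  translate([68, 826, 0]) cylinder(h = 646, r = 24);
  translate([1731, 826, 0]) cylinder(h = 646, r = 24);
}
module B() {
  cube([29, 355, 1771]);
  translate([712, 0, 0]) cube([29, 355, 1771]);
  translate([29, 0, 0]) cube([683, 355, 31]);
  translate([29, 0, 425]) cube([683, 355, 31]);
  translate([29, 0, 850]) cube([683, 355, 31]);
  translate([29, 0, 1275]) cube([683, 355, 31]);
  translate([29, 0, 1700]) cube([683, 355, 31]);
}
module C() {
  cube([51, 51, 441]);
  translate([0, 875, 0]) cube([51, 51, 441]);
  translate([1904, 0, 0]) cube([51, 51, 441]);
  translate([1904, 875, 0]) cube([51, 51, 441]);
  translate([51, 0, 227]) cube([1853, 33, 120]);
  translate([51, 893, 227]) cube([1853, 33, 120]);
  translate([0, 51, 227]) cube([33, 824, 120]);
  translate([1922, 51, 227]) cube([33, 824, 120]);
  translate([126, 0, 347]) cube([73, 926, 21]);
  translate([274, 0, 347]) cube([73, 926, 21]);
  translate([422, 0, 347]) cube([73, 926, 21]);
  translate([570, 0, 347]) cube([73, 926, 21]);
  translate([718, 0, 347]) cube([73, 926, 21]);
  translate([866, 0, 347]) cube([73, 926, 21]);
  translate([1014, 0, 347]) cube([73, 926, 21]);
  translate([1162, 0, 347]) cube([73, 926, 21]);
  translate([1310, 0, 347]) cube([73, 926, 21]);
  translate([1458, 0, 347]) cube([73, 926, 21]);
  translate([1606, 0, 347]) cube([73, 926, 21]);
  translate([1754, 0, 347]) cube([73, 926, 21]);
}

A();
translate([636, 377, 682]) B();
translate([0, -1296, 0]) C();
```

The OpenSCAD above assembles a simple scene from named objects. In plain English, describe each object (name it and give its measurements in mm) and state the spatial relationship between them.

A is a rectangular dining table. The top is 1799×894×36 mm with its upper surface at z = 682 mm. It stands on four round legs of 48 mm diameter, each leg's bounding box inset 44 mm from the nearest pair of top edges, running from the floor to the underside of the top.

B is an open bookshelf. Two side panels, each 29 mm thick, 355 mm deep and 1771 mm tall, stand 741 mm apart (outside-to-outside). Between them sit 5 shelves, each 31 mm thick and 355 mm deep, spanning the full gap between the sides. The bottom shelf rests on the floor (its underside at z = 0) and the clear gap between one shelf's top and the next shelf's underside is 394 mm.

C is a bed frame 1955 mm long (x) by 926 mm wide (y). Four 51×51 mm corner posts, 441 mm tall, at the corners of the footprint. Four rails of 33 mm thickness and 120 mm height run between adjacent posts with their undersides at z = 227 mm, their outer faces flush with the outside of the frame (the two x-running rails run between the posts' inner faces; the two y-running rails run between the posts' inner faces). 12 slats, each 73 mm wide (x) and 21 mm thick, lie across the top of the two x-running rails, running the full 926 mm width of the frame in y; the slats are evenly spaced along x between the inner faces of the end posts with equal gaps (rounded down to the nearest mm) at the −x end and between each pair — any rounding remainder accumulates at the +x end.

The bookshelf is on top of the table. The bed frame is on the floor beside the table on its −y side.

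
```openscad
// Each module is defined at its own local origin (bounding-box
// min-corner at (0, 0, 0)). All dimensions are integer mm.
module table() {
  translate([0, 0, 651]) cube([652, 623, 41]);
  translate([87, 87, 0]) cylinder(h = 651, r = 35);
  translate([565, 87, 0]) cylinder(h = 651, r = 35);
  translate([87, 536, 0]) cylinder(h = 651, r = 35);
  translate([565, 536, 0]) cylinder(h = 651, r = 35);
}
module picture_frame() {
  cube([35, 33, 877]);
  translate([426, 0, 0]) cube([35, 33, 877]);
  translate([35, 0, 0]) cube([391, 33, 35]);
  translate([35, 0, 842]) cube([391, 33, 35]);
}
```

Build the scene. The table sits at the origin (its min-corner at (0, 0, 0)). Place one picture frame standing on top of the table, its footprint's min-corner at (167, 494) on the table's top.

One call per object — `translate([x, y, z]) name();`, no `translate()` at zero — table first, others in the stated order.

table();
translate([167, 494, 692]) picture_frame();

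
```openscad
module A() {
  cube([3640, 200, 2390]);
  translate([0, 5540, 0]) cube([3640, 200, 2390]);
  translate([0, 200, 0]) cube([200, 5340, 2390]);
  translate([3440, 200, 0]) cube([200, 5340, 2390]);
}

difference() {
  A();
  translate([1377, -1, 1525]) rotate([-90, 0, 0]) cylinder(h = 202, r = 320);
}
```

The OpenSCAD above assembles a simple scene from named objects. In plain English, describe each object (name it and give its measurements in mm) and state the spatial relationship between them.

A is the wall frame of a small rectangular building: four walls, each 2390 mm tall and 200 mm thick, enclosing a footprint 3640 mm (x) by 5740 mm (y) outside-to-outside, with no floor or roof. The front and back walls (the −y and +y sides) span the full width; the two side walls fit between them.

The house frame has a circular hole of radius 320 mm through its front wall, centred at (x = 1377, z = 1525).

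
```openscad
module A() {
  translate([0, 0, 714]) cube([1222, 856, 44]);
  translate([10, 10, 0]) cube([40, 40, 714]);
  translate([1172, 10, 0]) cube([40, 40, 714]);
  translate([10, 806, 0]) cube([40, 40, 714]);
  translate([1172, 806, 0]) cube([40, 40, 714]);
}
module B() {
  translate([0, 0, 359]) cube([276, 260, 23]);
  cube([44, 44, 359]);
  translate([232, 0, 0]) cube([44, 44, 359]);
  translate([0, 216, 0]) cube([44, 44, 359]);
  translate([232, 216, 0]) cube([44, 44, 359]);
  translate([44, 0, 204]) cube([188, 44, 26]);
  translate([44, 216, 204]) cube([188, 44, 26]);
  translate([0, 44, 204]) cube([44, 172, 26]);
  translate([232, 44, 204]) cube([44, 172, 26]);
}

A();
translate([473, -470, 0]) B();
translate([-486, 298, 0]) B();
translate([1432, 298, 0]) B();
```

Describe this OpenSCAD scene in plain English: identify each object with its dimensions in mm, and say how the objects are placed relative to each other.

A is a table: top 1222 mm (x) × 856 mm (y), 44 mm thick, upper face at z = 758 mm, on four 40×40 mm square legs, each inset 10 mm from the nearest pair of top edges, running from z = 0 to the bottom of the top.

B is a four-legged stool. The seat is 276×260 mm, 23 mm thick, top at z = 382 mm. It stands on four square legs, each 44×44 mm in cross-section, from z = 0 to the seat underside, each flush with a corner of the seat. Four stretchers, 44 mm wide and 26 mm tall, connect adjacent legs with their undersides at z = 204 mm, each running between the inner faces of the legs it joins and aligned with the legs' outer faces on the other axis.

Three stools sit around the table at the −y, −x, +x sides.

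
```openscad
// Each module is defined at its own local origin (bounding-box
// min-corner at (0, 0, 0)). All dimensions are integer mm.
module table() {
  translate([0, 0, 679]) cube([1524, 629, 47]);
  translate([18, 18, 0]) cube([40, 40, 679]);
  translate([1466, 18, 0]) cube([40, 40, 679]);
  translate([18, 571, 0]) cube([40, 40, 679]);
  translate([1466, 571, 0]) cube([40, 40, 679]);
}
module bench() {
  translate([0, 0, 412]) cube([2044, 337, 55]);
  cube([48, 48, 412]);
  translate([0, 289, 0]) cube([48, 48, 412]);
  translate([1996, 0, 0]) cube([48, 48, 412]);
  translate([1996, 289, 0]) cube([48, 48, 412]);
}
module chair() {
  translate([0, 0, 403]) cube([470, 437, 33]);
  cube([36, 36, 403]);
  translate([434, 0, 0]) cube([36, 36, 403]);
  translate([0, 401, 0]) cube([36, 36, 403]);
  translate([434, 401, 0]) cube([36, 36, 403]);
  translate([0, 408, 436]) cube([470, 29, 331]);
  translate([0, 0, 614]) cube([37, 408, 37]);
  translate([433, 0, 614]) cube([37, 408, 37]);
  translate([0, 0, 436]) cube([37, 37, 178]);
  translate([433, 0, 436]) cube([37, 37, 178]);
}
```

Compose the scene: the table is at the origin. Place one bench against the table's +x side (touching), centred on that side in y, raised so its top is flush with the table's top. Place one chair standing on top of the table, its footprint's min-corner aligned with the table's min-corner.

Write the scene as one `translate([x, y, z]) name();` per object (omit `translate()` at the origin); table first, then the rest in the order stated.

table();
translate([1524, 146, 259]) bench();
translate([0, 0, 726]) chair();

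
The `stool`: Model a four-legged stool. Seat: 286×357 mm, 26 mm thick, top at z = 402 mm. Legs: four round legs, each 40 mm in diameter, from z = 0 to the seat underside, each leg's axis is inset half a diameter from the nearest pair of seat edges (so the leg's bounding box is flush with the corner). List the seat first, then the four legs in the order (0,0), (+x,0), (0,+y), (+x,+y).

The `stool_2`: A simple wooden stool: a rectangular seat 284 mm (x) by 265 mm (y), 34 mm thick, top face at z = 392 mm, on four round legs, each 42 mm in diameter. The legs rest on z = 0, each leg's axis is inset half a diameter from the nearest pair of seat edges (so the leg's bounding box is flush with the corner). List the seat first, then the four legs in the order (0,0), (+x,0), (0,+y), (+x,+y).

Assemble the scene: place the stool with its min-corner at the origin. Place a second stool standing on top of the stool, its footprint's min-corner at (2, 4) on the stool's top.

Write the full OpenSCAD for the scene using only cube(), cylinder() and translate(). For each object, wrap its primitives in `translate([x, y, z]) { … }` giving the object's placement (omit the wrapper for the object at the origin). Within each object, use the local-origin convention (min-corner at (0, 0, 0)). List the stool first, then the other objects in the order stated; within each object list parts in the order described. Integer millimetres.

translate([0, 0, 376]) cube([286, 357, 26]);
translate([20, 20, 0]) cylinder(h = 376, r = 20);
translate([266, 20, 0]) cylinder(h = 376, r = 20);
translate([20, 337, 0]) cylinder(h = 376, r = 20);
translate([266, 337, 0]) cylinder(h = 376, r = 20);
translate([2, 4, 402]) {
  translate([0, 0, 358]) cube([284, 265, 34]);
  translate([21, 21, 0]) cylinder(h = 358, r = 21);
  translate([263, 21, 0]) cylinder(h = 358, r = 21);
  translate([21, 244, 0]) cylinder(h = 358, r = 21);
  translate([263, 244, 0]) cylinder(h = 358, r = 21);
}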